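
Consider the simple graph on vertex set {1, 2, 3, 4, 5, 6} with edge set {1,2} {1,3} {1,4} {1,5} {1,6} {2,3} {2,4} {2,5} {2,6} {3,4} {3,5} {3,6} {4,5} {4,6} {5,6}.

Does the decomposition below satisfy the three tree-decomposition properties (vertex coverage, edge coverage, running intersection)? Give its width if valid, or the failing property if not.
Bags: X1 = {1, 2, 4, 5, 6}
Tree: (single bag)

A tree decomposition must satisfy three properties: every vertex lies in some bag; for every edge, both endpoints lie together in some bag; and for every vertex, the bags containing it form a connected subtree. Here vertex 3 appears in no bag, so the decomposition is invalid.

No — vertex 3 appears in no bag.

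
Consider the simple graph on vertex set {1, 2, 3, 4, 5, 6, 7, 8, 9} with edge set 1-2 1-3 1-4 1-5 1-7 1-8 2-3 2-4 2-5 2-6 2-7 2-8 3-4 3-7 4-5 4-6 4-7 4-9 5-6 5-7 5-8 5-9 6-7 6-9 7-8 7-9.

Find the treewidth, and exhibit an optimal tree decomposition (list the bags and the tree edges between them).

Treewidth 4.
Bags: B1 = {1, 2, 3, 4, 7}  B2 = {1, 2, 4, 5, 7}  B3 = {2, 4, 5, 6, 7}  B4 = {1, 2, 5, 7, 8}  B5 = {4, 5, 6, 7, 9}
Tree: B1–B2, B2–B3, B2–B4, B3–B5

The largest bag has 5 vertices, giving width 4; this decomposition certifies tw(G) ≤ 4. Conversely, {4, 5, 6, 7, 9} is a clique of size 5, and the vertices of any clique must share a bag in every tree decomposition; so some bag has ≥ 5 vertices and tw(G) ≥ 4. The upper and lower bounds meet at 4, so that is the treewidth.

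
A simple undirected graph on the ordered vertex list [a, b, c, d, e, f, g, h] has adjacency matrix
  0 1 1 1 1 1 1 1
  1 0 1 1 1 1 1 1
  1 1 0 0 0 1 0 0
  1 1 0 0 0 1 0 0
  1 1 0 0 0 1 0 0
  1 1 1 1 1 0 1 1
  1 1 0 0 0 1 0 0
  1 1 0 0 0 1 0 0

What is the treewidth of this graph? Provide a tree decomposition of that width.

Every bag has size at most 4, so the width is 4 − 1 = 3 and tw(G) ≤ 3. Conversely, {a, b, d, f} is a clique of size 4, and the vertices of any clique must share a bag in every tree decomposition; so some bag has ≥ 4 vertices and tw(G) ≥ 3. Hence tw(G) = 3 exactly.

Treewidth 3.
One optimal decomposition is:
Bags: B1 = {a, b, c, f}  B2 = {a, b, f, g}  B3 = {a, b, f, h}  B4 = {a, b, e, f}  B5 = {a, b, d, f}
Tree: B1–B2, B1–B3, B2–B4, B3–B5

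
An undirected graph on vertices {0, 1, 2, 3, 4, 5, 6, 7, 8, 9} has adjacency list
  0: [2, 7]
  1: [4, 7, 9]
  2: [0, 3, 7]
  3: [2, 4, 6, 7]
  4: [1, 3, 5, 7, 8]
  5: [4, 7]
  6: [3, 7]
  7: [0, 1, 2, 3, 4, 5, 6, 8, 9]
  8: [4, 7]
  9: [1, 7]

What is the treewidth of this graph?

2

A width-2 tree decomposition is:
Bags: B1 = {4, 5, 7}  B2 = {4, 7, 8}  B3 = {3, 4, 7}  B4 = {1, 4, 7}  B5 = {1, 7, 9}  B6 = {3, 6, 7}  B7 = {2, 3, 7}  B8 = {0, 2, 7}
Tree: B1–B2, B2–B3, B3–B4, B4–B5, B3–B6, B3–B7, B7–B8
The largest bag has 3 vertices, giving width 2; this decomposition certifies tw(G) ≤ 2. On the other hand G contains the 3-clique {0, 2, 7}. A clique must lie in a single bag of any decomposition, so no decomposition can have width below 2. Hence tw(G) = 2 exactly.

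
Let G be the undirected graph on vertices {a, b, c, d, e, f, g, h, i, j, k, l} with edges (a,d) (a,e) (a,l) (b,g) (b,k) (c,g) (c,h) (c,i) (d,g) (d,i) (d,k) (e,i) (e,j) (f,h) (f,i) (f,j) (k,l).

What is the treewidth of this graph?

A width-3 tree decomposition is:
Bags: B1 = {c, f, h, j}  B2 = {c, f, i, j}  B3 = {c, e, i, j}  B4 = {c, e, g, i}  B5 = {d, e, g, i}  B6 = {a, d, e, g}  B7 = {a, b, d, g}  B8 = {a, b, d, k}  B9 = {a, b, k, l}
Tree: B1–B2, B2–B3, B3–B4, B4–B5, B5–B6, B6–B7, B7–B8, B8–B9
Every bag has size at most 4, so the width is 4 − 1 = 3 and tw(G) ≤ 3. For the lower bound: the 4 vertex sets {f,h,j}, {c}, {i}, {a,d,e,g} are disjoint, each induces a connected subgraph, and every pair is joined by at least one edge of G. Contracting each set to a single vertex therefore yields K_{4} as a minor, and since treewidth is minor-monotone, tw(G) ≥ tw(K_{4}) = 3. Hence tw(G) = 3 exactly.

3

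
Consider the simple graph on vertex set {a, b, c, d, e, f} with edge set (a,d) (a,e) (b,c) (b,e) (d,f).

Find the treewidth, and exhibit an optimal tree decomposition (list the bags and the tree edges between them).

Every bag has size at most 2, so the width is 2 − 1 = 1 and tw(G) ≤ 1. Since G has at least one edge (e.g. e–a), it is not an edgeless graph, so tw(G) ≥ 1. Combining the bounds, tw(G) = 1.

Treewidth 1.
One optimal decomposition is:
Bags: B1 = {a, e}  B2 = {b, e}  B3 = {a, d}  B4 = {b, c}  B5 = {d, f}
Tree: B1–B2, B1–B3, B2–B4, B3–B5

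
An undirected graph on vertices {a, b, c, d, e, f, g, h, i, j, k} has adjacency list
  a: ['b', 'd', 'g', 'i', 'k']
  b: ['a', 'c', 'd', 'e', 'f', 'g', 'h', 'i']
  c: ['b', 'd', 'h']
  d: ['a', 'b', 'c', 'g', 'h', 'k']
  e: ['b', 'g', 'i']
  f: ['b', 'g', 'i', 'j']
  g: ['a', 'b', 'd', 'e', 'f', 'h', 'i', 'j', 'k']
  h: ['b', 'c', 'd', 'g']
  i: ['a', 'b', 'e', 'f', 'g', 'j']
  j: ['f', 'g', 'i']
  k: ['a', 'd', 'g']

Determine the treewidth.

A width-3 tree decomposition is:
Bags: B1 = {a, b, d, g}  B2 = {a, d, g, k}  B3 = {a, b, g, i}  B4 = {b, d, g, h}  B5 = {b, f, g, i}  B6 = {b, c, d, h}  B7 = {f, g, i, j}  B8 = {b, e, g, i}
Tree: B1–B2, B1–B3, B1–B4, B3–B5, B4–B6, B5–B7, B3–B8
Every bag has size at most 4, so the width is 4 − 1 = 3 and tw(G) ≤ 3. For the lower bound, the 4 vertices {f, g, i, j} are pairwise adjacent, and any tree decomposition puts a clique entirely inside one bag — forcing width ≥ 3. Combining the bounds, tw(G) = 3.

3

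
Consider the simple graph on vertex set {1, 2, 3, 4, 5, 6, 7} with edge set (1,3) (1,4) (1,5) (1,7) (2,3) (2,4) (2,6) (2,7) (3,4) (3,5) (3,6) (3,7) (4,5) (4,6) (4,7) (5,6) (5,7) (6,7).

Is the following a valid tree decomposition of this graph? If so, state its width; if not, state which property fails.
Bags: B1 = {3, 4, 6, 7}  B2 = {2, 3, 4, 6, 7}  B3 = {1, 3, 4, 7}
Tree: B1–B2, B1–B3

No — vertex 5 appears in no bag.

A tree decomposition must satisfy three properties: every vertex lies in some bag; for every edge, both endpoints lie together in some bag; and for every vertex, the bags containing it form a connected subtree. Here vertex 5 appears in no bag, so the decomposition is invalid.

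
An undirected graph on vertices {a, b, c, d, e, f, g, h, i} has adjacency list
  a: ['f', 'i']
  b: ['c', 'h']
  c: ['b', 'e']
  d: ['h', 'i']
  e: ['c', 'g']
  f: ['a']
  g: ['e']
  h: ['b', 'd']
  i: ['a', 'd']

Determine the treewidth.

1

A width-1 tree decomposition is:
Bags: B1 = {a, f}  B2 = {a, i}  B3 = {d, i}  B4 = {d, h}  B5 = {b, h}  B6 = {b, c}  B7 = {c, e}  B8 = {e, g}
Tree: B1–B2, B2–B3, B3–B4, B4–B5, B5–B6, B6–B7, B7–B8
The largest bag has 2 vertices, giving width 1; this decomposition certifies tw(G) ≤ 1. Any graph with an edge has treewidth ≥ 1, and G has the edge f–a. Hence tw(G) = 1 exactly.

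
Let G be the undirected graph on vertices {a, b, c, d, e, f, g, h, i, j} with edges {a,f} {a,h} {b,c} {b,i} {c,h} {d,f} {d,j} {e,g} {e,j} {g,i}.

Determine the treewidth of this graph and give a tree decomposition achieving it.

Every bag has size at most 3, so the width is 3 − 1 = 2 and tw(G) ≤ 2. Since b–i–g–e–j–d–f–a–h–c–b is a cycle in G, G is not acyclic. Forests are exactly the graphs of treewidth ≤ 1, so tw(G) ≥ 2. Combining the bounds, tw(G) = 2.

Treewidth 2.
One such decomposition:
Bags: B1 = {b, g, i}  B2 = {b, e, g}  B3 = {b, e, j}  B4 = {b, d, j}  B5 = {b, d, f}  B6 = {a, b, f}  B7 = {a, b, h}  B8 = {b, c, h}
Tree: B1–B2, B2–B3, B3–B4, B4–B5, B5–B6, B6–B7, B7–B8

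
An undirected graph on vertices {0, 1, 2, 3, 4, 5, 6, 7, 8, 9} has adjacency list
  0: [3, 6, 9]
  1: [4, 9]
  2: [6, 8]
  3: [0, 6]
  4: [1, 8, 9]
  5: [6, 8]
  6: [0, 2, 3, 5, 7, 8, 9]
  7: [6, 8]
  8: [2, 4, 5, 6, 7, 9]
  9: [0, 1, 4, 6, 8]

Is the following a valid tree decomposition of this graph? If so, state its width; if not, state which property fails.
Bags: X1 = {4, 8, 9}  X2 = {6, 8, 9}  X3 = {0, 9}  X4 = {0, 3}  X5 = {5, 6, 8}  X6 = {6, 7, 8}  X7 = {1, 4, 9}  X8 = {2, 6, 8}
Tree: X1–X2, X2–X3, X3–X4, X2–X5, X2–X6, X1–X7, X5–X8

No — edge (6,0) lies in no bag.

A tree decomposition must satisfy three properties: every vertex lies in some bag; for every edge, both endpoints lie together in some bag; and for every vertex, the bags containing it form a connected subtree. Here edge (6,0) lies in no bag, so the decomposition is invalid.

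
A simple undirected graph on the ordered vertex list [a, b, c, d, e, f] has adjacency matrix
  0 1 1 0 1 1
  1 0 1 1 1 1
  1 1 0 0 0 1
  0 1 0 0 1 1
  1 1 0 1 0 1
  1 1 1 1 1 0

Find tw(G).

A width-3 tree decomposition is:
Bags: B1 = {a, b, e, f}  B2 = {a, b, c, f}  B3 = {b, d, e, f}
Tree: B1–B2, B1–B3
The largest bag has 4 vertices, giving width 3; this decomposition certifies tw(G) ≤ 3. On the other hand G contains the 4-clique {b, d, e, f}. A clique must lie in a single bag of any decomposition, so no decomposition can have width below 3. Therefore the treewidth is 3.

3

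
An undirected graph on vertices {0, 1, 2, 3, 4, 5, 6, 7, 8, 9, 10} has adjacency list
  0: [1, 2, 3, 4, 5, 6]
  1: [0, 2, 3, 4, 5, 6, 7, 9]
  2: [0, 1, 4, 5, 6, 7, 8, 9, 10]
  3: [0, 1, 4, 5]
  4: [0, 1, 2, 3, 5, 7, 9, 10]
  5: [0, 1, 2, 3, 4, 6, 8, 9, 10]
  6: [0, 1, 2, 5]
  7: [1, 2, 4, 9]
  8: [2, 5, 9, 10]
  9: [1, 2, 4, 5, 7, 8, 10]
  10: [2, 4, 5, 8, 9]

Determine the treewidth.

A width-4 tree decomposition is:
Bags: B1 = {1, 2, 4, 5, 9}  B2 = {0, 1, 2, 4, 5}  B3 = {0, 1, 2, 5, 6}  B4 = {0, 1, 3, 4, 5}  B5 = {1, 2, 4, 7, 9}  B6 = {2, 4, 5, 9, 10}  B7 = {2, 5, 8, 9, 10}
Tree: B1–B2, B2–B3, B2–B4, B1–B5, B1–B6, B6–B7
The largest bag has 5 vertices, giving width 4; this decomposition certifies tw(G) ≤ 4. For the lower bound, the 5 vertices {2, 5, 8, 9, 10} are pairwise adjacent, and any tree decomposition puts a clique entirely inside one bag — forcing width ≥ 4. Therefore the treewidth is 4.

4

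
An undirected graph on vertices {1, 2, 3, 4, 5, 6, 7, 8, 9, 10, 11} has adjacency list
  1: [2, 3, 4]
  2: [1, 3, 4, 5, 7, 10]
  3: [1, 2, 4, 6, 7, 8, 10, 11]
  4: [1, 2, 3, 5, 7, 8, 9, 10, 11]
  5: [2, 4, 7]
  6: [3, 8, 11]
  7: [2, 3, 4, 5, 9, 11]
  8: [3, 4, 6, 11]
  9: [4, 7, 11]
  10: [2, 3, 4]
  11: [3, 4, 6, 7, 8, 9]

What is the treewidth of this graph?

A width-3 tree decomposition is:
Bags: B1 = {3, 4, 7, 11}  B2 = {2, 3, 4, 7}  B3 = {1, 2, 3, 4}  B4 = {2, 4, 5, 7}  B5 = {2, 3, 4, 10}  B6 = {4, 7, 9, 11}  B7 = {3, 4, 8, 11}  B8 = {3, 6, 8, 11}
Tree: B1–B2, B2–B3, B2–B4, B2–B5, B1–B6, B1–B7, B7–B8
Every bag has size at most 4, so the width is 4 − 1 = 3 and tw(G) ≤ 3. For the lower bound, the 4 vertices {4, 7, 9, 11} are pairwise adjacent, and any tree decomposition puts a clique entirely inside one bag — forcing width ≥ 3. Combining the bounds, tw(G) = 3.

3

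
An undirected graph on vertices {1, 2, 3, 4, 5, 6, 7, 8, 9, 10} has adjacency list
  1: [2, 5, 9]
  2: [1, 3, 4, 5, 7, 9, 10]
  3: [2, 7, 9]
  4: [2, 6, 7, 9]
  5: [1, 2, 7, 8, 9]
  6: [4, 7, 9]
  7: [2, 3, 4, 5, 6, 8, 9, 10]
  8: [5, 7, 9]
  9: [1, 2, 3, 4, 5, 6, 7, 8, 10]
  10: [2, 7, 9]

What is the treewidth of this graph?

3

A width-3 tree decomposition is:
Bags: B1 = {2, 5, 7, 9}  B2 = {2, 4, 7, 9}  B3 = {2, 7, 9, 10}  B4 = {1, 2, 5, 9}  B5 = {4, 6, 7, 9}  B6 = {2, 3, 7, 9}  B7 = {5, 7, 8, 9}
Tree: B1–B2, B1–B3, B1–B4, B2–B5, B1–B6, B1–B7
The largest bag has 4 vertices, giving width 3; this decomposition certifies tw(G) ≤ 3. For the lower bound, the 4 vertices {1, 2, 5, 9} are pairwise adjacent, and any tree decomposition puts a clique entirely inside one bag — forcing width ≥ 3. Therefore the treewidth is 3.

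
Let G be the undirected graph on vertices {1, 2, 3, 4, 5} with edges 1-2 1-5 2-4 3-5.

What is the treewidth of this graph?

1

A width-1 tree decomposition is:
Bags: B1 = {3, 5}  B2 = {1, 5}  B3 = {1, 2}  B4 = {2, 4}
Tree: B1–B2, B2–B3, B3–B4
Every bag has size at most 2, so the width is 2 − 1 = 1 and tw(G) ≤ 1. Any graph with an edge has treewidth ≥ 1, and G has the edge 3–5. The upper and lower bounds meet at 1, so that is the treewidth.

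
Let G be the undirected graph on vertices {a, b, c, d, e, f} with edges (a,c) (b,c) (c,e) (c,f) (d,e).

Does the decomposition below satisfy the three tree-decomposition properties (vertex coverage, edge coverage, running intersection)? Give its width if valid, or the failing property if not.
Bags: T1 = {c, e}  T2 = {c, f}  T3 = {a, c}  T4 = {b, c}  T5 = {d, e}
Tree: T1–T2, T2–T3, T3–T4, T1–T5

Yes; width 1.

Checking the three conditions: (i) the bags cover all of {a, b, c, d, e, f}; (ii) for each edge, some bag contains both endpoints; (iii) the bags containing any fixed vertex form a subtree. All hold, so the decomposition is valid with width 2 − 1 = 1.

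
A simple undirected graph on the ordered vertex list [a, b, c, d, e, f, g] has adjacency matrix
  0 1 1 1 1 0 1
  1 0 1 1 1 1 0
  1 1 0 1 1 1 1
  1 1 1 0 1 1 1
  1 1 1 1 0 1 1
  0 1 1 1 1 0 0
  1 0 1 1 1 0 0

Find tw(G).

A width-4 tree decomposition is:
Bags: B1 = {a, b, c, d, e}  B2 = {b, c, d, e, f}  B3 = {a, c, d, e, g}
Tree: B1–B2, B1–B3
The largest bag has 5 vertices, giving width 4; this decomposition certifies tw(G) ≤ 4. On the other hand G contains the 5-clique {a, c, d, e, g}. A clique must lie in a single bag of any decomposition, so no decomposition can have width below 4. Therefore the treewidth is 4.

4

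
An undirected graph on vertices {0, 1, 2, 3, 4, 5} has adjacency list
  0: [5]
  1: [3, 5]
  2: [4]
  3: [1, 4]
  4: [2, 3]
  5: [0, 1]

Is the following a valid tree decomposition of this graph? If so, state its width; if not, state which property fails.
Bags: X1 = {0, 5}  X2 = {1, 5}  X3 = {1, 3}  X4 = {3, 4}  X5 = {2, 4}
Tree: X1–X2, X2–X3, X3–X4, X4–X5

Yes; width 1.

Every vertex of G appears in some bag (union = {0, 1, 2, 3, 4, 5}); every edge is covered by a bag; and for each vertex v the set of bags containing v is connected in the bag tree. The decomposition is therefore valid. The largest bag has 2 vertices, so the width is 1.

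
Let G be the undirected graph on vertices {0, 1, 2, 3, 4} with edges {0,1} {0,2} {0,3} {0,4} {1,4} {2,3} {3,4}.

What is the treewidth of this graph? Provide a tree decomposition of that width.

Each bag holds 3 vertices, so the decomposition has width 2, which upper-bounds the treewidth. Conversely, {0, 1, 4} is a clique of size 3, and the vertices of any clique must share a bag in every tree decomposition; so some bag has ≥ 3 vertices and tw(G) ≥ 2. Therefore the treewidth is 2.

Treewidth 2.
One optimal decomposition is:
Bags: B1 = {0, 3, 4}  B2 = {0, 1, 4}  B3 = {0, 2, 3}
Tree: B1–B2, B1–B3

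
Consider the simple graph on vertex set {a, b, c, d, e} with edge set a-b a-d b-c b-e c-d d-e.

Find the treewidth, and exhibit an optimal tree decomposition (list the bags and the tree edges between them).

Treewidth 2.
One optimal decomposition is:
Bags: B1 = {b, d, e}  B2 = {a, b, d}  B3 = {b, c, d}
Tree: B1–B2, B2–B3

Each bag holds 3 vertices, so the decomposition has width 2, which upper-bounds the treewidth. For the lower bound, G contains the cycle e–b–a–d–e, so G is not a forest; only forests have treewidth ≤ 1, hence tw(G) ≥ 2. Therefore the treewidth is 2.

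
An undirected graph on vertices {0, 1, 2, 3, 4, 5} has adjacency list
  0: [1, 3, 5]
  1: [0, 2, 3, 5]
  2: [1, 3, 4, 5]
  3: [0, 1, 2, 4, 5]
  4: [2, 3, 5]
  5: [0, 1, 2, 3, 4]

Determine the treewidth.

3

A width-3 tree decomposition is:
Bags: B1 = {2, 3, 4, 5}  B2 = {1, 2, 3, 5}  B3 = {0, 1, 3, 5}
Tree: B1–B2, B2–B3
Every bag has size at most 4, so the width is 4 − 1 = 3 and tw(G) ≤ 3. On the other hand G contains the 4-clique {0, 1, 3, 5}. A clique must lie in a single bag of any decomposition, so no decomposition can have width below 3. Combining the bounds, tw(G) = 3.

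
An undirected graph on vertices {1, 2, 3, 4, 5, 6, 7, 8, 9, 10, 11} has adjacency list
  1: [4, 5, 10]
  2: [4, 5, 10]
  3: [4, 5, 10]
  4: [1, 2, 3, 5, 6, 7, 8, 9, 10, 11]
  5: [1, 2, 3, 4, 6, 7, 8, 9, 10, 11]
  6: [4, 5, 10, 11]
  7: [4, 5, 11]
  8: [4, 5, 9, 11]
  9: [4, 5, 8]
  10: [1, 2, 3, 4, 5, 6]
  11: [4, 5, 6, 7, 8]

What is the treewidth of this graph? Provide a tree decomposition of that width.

The largest bag has 4 vertices, giving width 3; this decomposition certifies tw(G) ≤ 3. On the other hand G contains the 4-clique {4, 5, 7, 11}. A clique must lie in a single bag of any decomposition, so no decomposition can have width below 3. Therefore the treewidth is 3.

Treewidth 3.
One optimal decomposition is:
Bags: B1 = {3, 4, 5, 10}  B2 = {1, 4, 5, 10}  B3 = {4, 5, 6, 10}  B4 = {4, 5, 6, 11}  B5 = {4, 5, 8, 11}  B6 = {2, 4, 5, 10}  B7 = {4, 5, 8, 9}  B8 = {4, 5, 7, 11}
Tree: B1–B2, B2–B3, B3–B4, B4–B5, B2–B6, B5–B7, B5–B8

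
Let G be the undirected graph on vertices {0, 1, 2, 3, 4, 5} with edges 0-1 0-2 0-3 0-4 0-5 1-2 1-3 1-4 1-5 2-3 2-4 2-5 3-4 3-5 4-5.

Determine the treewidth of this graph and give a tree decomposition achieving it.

Treewidth 5.
One optimal decomposition is:
Bags: B1 = {0, 1, 2, 3, 4, 5}
Tree: (single bag)

With just one bag of size 6, the width is 6 − 1 = 5, so tw(G) ≤ 5. For the lower bound, the 6 vertices {0, 1, 2, 3, 4, 5} are pairwise adjacent, and any tree decomposition puts a clique entirely inside one bag — forcing width ≥ 5. Therefore the treewidth is 5.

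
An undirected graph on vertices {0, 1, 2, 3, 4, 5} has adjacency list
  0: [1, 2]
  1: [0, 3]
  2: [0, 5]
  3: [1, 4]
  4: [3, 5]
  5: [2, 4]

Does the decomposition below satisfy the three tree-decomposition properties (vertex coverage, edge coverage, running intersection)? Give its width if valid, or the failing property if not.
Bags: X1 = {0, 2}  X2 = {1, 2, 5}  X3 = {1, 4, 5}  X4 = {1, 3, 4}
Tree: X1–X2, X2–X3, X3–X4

A tree decomposition must satisfy three properties: every vertex lies in some bag; for every edge, both endpoints lie together in some bag; and for every vertex, the bags containing it form a connected subtree. Here edge (1,0) lies in no bag, so the decomposition is invalid.

No — edge (1,0) lies in no bag.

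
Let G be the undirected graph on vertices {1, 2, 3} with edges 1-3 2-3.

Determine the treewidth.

A width-1 tree decomposition is:
Bags: B1 = {2, 3}  B2 = {1, 3}
Tree: B1–B2
Each bag holds 2 vertices, so the decomposition has width 1, which upper-bounds the treewidth. Since G has at least one edge (e.g. 3–2), it is not an edgeless graph, so tw(G) ≥ 1. Therefore the treewidth is 1.

1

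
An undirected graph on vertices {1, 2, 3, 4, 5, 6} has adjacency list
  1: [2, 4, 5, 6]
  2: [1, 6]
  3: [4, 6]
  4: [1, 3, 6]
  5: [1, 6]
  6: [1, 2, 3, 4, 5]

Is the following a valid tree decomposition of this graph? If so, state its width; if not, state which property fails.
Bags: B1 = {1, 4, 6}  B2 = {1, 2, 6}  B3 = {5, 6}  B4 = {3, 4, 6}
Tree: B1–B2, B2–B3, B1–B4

No — edge (1,5) lies in no bag.

A tree decomposition must satisfy three properties: every vertex lies in some bag; for every edge, both endpoints lie together in some bag; and for every vertex, the bags containing it form a connected subtree. Here edge (1,5) lies in no bag, so the decomposition is invalid.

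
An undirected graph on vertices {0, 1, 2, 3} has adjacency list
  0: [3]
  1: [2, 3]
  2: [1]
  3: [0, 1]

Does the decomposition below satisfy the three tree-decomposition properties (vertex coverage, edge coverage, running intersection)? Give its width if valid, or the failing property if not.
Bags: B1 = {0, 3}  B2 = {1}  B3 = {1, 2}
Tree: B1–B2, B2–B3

A tree decomposition must satisfy three properties: every vertex lies in some bag; for every edge, both endpoints lie together in some bag; and for every vertex, the bags containing it form a connected subtree. Here edge (3,1) lies in no bag, so the decomposition is invalid.

No — edge (3,1) lies in no bag.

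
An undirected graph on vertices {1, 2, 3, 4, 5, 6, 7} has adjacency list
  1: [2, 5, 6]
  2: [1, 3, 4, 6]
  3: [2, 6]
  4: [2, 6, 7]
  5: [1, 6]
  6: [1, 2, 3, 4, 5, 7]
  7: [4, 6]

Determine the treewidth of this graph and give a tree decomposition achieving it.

The largest bag has 3 vertices, giving width 2; this decomposition certifies tw(G) ≤ 2. On the other hand G contains the 3-clique {1, 2, 6}. A clique must lie in a single bag of any decomposition, so no decomposition can have width below 2. Hence tw(G) = 2 exactly.

Treewidth 2.
One optimal decomposition is:
Bags: B1 = {1, 2, 6}  B2 = {2, 4, 6}  B3 = {1, 5, 6}  B4 = {2, 3, 6}  B5 = {4, 6, 7}
Tree: B1–B2, B1–B3, B1–B4, B2–B5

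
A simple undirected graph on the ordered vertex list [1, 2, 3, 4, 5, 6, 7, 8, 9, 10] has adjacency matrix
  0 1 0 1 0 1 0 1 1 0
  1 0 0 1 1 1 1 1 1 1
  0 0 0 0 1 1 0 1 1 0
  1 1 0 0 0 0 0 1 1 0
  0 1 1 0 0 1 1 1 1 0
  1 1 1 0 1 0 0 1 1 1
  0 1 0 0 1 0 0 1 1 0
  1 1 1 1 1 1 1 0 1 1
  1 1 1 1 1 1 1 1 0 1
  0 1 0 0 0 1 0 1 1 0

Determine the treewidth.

4

A width-4 tree decomposition is:
Bags: B1 = {1, 2, 6, 8, 9}  B2 = {2, 5, 6, 8, 9}  B3 = {1, 2, 4, 8, 9}  B4 = {2, 5, 7, 8, 9}  B5 = {2, 6, 8, 9, 10}  B6 = {3, 5, 6, 8, 9}
Tree: B1–B2, B1–B3, B2–B4, B1–B5, B2–B6
Every bag has size at most 5, so the width is 5 − 1 = 4 and tw(G) ≤ 4. For the lower bound, the 5 vertices {1, 2, 4, 8, 9} are pairwise adjacent, and any tree decomposition puts a clique entirely inside one bag — forcing width ≥ 4. Combining the bounds, tw(G) = 4.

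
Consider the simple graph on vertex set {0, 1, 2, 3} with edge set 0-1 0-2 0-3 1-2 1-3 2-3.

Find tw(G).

A width-3 tree decomposition is:
Bags: B1 = {0, 1, 2, 3}
Tree: (single bag)
With just one bag of size 4, the width is 4 − 1 = 3, so tw(G) ≤ 3. On the other hand G contains the 4-clique {0, 1, 2, 3}. A clique must lie in a single bag of any decomposition, so no decomposition can have width below 3. The upper and lower bounds meet at 3, so that is the treewidth.

3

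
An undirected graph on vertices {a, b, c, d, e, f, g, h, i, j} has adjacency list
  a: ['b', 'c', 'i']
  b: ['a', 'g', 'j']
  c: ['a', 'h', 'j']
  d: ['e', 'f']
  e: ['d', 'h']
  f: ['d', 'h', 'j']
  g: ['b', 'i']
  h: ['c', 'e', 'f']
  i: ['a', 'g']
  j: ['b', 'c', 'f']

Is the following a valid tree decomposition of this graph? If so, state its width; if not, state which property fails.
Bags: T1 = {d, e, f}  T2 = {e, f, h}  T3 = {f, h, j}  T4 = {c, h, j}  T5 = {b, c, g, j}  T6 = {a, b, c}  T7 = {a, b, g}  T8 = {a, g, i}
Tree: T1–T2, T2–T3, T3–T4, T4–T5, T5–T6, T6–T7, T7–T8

No — bags containing vertex g are not connected in the tree.

A tree decomposition must satisfy three properties: every vertex lies in some bag; for every edge, both endpoints lie together in some bag; and for every vertex, the bags containing it form a connected subtree. Here bags containing vertex g are not connected in the tree, so the decomposition is invalid.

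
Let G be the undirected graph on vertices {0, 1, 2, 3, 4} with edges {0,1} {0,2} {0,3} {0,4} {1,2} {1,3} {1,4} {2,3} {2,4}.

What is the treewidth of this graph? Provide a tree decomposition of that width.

Each bag holds 4 vertices, so the decomposition has width 3, which upper-bounds the treewidth. Conversely, {0, 1, 2, 3} is a clique of size 4, and the vertices of any clique must share a bag in every tree decomposition; so some bag has ≥ 4 vertices and tw(G) ≥ 3. Therefore the treewidth is 3.

Treewidth 3.
One optimal decomposition is:
Bags: B1 = {0, 1, 2, 4}  B2 = {0, 1, 2, 3}
Tree: B1–B2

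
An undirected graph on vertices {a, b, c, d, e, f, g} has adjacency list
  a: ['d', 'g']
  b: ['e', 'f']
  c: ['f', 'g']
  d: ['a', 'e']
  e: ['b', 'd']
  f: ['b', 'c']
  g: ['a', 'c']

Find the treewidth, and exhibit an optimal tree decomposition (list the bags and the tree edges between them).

Every bag has size at most 3, so the width is 3 − 1 = 2 and tw(G) ≤ 2. Since a–d–e–b–f–c–g–a is a cycle in G, G is not acyclic. Forests are exactly the graphs of treewidth ≤ 1, so tw(G) ≥ 2. Combining the bounds, tw(G) = 2.

Treewidth 2.
One such decomposition:
Bags: B1 = {a, d, e}  B2 = {a, b, e}  B3 = {a, b, f}  B4 = {a, c, f}  B5 = {a, c, g}
Tree: B1–B2, B2–B3, B3–B4, B4–B5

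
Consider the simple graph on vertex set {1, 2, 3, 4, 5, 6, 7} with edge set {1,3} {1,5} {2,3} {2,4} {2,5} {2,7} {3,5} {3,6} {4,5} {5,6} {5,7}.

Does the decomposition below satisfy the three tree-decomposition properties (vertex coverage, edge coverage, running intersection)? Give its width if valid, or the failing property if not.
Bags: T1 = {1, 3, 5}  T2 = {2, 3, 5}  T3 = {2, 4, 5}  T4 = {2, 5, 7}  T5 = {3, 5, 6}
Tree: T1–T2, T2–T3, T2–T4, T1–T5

Yes; width 2.

Checking the three conditions: (i) the bags cover all of {1, 2, 3, 4, 5, 6, 7}; (ii) for each edge, some bag contains both endpoints; (iii) the bags containing any fixed vertex form a subtree. All hold, so the decomposition is valid with width 3 − 1 = 2.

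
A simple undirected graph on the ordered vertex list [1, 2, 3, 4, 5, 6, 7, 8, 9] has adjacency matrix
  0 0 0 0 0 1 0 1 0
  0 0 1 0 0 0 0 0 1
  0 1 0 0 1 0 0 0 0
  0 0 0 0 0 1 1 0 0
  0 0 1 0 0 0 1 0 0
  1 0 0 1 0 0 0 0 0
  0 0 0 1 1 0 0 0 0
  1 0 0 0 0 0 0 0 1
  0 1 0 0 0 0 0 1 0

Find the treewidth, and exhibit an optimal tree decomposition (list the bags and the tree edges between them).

Every bag has size at most 3, so the width is 3 − 1 = 2 and tw(G) ≤ 2. The edges 1–8–9–2–3–5–7–4–6–1 form a cycle, so G is not a tree and its treewidth is at least 2. Hence tw(G) = 2 exactly.

Treewidth 2.
One such decomposition:
Bags: B1 = {1, 8, 9}  B2 = {1, 2, 9}  B3 = {1, 2, 3}  B4 = {1, 3, 5}  B5 = {1, 5, 7}  B6 = {1, 4, 7}  B7 = {1, 4, 6}
Tree: B1–B2, B2–B3, B3–B4, B4–B5, B5–B6, B6–B7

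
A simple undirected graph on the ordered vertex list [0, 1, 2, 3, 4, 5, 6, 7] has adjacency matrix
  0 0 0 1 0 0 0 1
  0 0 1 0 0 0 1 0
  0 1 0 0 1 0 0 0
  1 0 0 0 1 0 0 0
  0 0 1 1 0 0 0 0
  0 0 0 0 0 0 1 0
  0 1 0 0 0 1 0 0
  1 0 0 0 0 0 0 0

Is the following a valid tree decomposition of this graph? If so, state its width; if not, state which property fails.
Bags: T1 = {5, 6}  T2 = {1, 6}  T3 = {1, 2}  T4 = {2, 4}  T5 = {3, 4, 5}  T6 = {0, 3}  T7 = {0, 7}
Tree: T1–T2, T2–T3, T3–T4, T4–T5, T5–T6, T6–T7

No — bags containing vertex 5 are not connected in the tree.

A tree decomposition must satisfy three properties: every vertex lies in some bag; for every edge, both endpoints lie together in some bag; and for every vertex, the bags containing it form a connected subtree. Here bags containing vertex 5 are not connected in the tree, so the decomposition is invalid.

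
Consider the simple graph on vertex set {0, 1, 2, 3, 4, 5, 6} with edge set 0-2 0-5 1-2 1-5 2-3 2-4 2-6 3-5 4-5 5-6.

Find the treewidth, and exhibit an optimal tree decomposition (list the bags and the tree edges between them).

Treewidth 2.
One optimal decomposition is:
Bags: B1 = {1, 2, 5}  B2 = {2, 5, 6}  B3 = {2, 4, 5}  B4 = {0, 2, 5}  B5 = {2, 3, 5}
Tree: B1–B2, B2–B3, B3–B4, B4–B5

Each bag holds 3 vertices, so the decomposition has width 2, which upper-bounds the treewidth. The edges 5–1–2–6–5 form a cycle, so G is not a tree and its treewidth is at least 2. Therefore the treewidth is 2.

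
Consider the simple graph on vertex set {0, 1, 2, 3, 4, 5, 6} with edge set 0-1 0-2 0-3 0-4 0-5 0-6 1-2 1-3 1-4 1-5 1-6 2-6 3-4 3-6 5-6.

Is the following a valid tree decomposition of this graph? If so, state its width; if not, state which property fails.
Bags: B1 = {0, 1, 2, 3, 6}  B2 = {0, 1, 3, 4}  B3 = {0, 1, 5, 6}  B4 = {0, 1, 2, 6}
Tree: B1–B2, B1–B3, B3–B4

No — bags containing vertex 2 are not connected in the tree.

A tree decomposition must satisfy three properties: every vertex lies in some bag; for every edge, both endpoints lie together in some bag; and for every vertex, the bags containing it form a connected subtree. Here bags containing vertex 2 are not connected in the tree, so the decomposition is invalid.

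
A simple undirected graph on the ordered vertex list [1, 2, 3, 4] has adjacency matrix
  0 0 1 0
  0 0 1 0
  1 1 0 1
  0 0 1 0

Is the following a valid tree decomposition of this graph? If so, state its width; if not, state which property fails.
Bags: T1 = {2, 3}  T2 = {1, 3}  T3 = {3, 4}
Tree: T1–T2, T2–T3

Vertex coverage: the bags together contain {1, 2, 3, 4}, the full vertex set. Edge coverage: each edge of G has both endpoints in at least one bag. Running intersection: for every vertex, the bags containing it form a connected subtree. All three properties hold, so this is a valid tree decomposition of width max|bag| − 1 = 1, and hence tw(G) ≤ 1.

Yes; width 1.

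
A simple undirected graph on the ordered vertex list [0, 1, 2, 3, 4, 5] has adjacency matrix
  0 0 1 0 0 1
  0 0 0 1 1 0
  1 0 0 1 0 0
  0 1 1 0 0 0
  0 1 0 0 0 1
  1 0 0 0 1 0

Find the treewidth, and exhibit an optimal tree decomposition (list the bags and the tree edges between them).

Treewidth 2.
One optimal decomposition is:
Bags: B1 = {1, 4, 5}  B2 = {1, 3, 5}  B3 = {2, 3, 5}  B4 = {0, 2, 5}
Tree: B1–B2, B2–B3, B3–B4

Each bag holds 3 vertices, so the decomposition has width 2, which upper-bounds the treewidth. Since 5–4–1–3–2–0–5 is a cycle in G, G is not acyclic. Forests are exactly the graphs of treewidth ≤ 1, so tw(G) ≥ 2. Hence tw(G) = 2 exactly.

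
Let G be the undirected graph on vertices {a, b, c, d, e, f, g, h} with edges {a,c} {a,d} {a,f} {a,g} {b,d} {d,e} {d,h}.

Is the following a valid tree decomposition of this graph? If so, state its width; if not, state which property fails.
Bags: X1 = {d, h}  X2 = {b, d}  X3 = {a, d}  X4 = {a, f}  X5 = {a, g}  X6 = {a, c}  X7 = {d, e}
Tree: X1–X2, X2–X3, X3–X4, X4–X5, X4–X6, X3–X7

Vertex coverage: the bags together contain {a, b, c, d, e, f, g, h}, the full vertex set. Edge coverage: each edge of G has both endpoints in at least one bag. Running intersection: for every vertex, the bags containing it form a connected subtree. All three properties hold, so this is a valid tree decomposition of width max|bag| − 1 = 1, and hence tw(G) ≤ 1.

Yes; width 1.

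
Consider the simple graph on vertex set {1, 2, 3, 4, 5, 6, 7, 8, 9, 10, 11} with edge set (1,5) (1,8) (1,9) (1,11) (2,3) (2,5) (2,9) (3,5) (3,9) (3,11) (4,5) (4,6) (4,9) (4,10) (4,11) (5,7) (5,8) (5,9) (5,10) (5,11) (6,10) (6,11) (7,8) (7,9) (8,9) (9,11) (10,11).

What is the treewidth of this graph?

3

A width-3 tree decomposition is:
Bags: B1 = {3, 5, 9, 11}  B2 = {1, 5, 9, 11}  B3 = {2, 3, 5, 9}  B4 = {4, 5, 9, 11}  B5 = {1, 5, 8, 9}  B6 = {5, 7, 8, 9}  B7 = {4, 5, 10, 11}  B8 = {4, 6, 10, 11}
Tree: B1–B2, B1–B3, B2–B4, B2–B5, B5–B6, B4–B7, B7–B8
Each bag holds 4 vertices, so the decomposition has width 3, which upper-bounds the treewidth. For the lower bound, the 4 vertices {1, 5, 8, 9} are pairwise adjacent, and any tree decomposition puts a clique entirely inside one bag — forcing width ≥ 3. The upper and lower bounds meet at 3, so that is the treewidth.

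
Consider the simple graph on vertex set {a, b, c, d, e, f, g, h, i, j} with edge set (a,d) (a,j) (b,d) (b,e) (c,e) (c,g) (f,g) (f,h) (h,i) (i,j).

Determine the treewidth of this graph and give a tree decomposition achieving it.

Every bag has size at most 3, so the width is 3 − 1 = 2 and tw(G) ≤ 2. Since f–g–c–e–b–d–a–j–i–h–f is a cycle in G, G is not acyclic. Forests are exactly the graphs of treewidth ≤ 1, so tw(G) ≥ 2. The upper and lower bounds meet at 2, so that is the treewidth.

Treewidth 2.
Bags: B1 = {c, f, g}  B2 = {c, e, f}  B3 = {b, e, f}  B4 = {b, d, f}  B5 = {a, d, f}  B6 = {a, f, j}  B7 = {f, i, j}  B8 = {f, h, i}
Tree: B1–B2, B2–B3, B3–B4, B4–B5, B5–B6, B6–B7, B7–B8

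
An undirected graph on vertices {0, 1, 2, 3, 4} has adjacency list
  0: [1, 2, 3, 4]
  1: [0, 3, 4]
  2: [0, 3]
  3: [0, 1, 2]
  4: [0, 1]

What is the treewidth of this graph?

2

A width-2 tree decomposition is:
Bags: B1 = {0, 1, 3}  B2 = {0, 1, 4}  B3 = {0, 2, 3}
Tree: B1–B2, B1–B3
Every bag has size at most 3, so the width is 3 − 1 = 2 and tw(G) ≤ 2. On the other hand G contains the 3-clique {0, 1, 3}. A clique must lie in a single bag of any decomposition, so no decomposition can have width below 2. Therefore the treewidth is 2.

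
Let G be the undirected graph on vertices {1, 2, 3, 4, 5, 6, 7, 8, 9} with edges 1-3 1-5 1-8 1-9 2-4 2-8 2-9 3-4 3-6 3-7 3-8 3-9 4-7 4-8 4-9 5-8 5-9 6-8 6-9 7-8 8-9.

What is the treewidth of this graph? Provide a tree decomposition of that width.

Treewidth 3.
One optimal decomposition is:
Bags: B1 = {3, 6, 8, 9}  B2 = {1, 3, 8, 9}  B3 = {3, 4, 8, 9}  B4 = {1, 5, 8, 9}  B5 = {2, 4, 8, 9}  B6 = {3, 4, 7, 8}
Tree: B1–B2, B2–B3, B2–B4, B3–B5, B3–B6

Each bag holds 4 vertices, so the decomposition has width 3, which upper-bounds the treewidth. On the other hand G contains the 4-clique {2, 4, 8, 9}. A clique must lie in a single bag of any decomposition, so no decomposition can have width below 3. Combining the bounds, tw(G) = 3.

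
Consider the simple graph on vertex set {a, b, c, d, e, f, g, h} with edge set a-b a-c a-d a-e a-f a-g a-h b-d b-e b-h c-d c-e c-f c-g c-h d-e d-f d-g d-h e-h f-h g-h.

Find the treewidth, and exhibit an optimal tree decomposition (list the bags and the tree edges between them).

Treewidth 4.
Bags: B1 = {a, c, d, g, h}  B2 = {a, c, d, e, h}  B3 = {a, b, d, e, h}  B4 = {a, c, d, f, h}
Tree: B1–B2, B2–B3, B1–B4

Every bag has size at most 5, so the width is 5 − 1 = 4 and tw(G) ≤ 4. For the lower bound, the 5 vertices {a, c, d, g, h} are pairwise adjacent, and any tree decomposition puts a clique entirely inside one bag — forcing width ≥ 4. Combining the bounds, tw(G) = 4.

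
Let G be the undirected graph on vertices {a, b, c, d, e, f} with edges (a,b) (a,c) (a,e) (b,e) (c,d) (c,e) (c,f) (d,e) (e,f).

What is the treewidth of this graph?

A width-2 tree decomposition is:
Bags: B1 = {c, d, e}  B2 = {c, e, f}  B3 = {a, c, e}  B4 = {a, b, e}
Tree: B1–B2, B1–B3, B3–B4
Every bag has size at most 3, so the width is 3 − 1 = 2 and tw(G) ≤ 2. On the other hand G contains the 3-clique {c, d, e}. A clique must lie in a single bag of any decomposition, so no decomposition can have width below 2. Hence tw(G) = 2 exactly.

2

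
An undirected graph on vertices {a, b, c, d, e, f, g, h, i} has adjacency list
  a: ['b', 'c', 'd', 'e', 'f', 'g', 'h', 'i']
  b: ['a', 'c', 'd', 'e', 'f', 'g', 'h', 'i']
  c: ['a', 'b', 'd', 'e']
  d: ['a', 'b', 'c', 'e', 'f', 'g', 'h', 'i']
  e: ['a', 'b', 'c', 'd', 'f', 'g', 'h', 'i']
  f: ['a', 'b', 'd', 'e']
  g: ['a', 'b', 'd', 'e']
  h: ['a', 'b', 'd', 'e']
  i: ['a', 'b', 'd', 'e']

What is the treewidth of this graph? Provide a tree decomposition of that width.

Every bag has size at most 5, so the width is 5 − 1 = 4 and tw(G) ≤ 4. For the lower bound, the 5 vertices {a, b, d, e, f} are pairwise adjacent, and any tree decomposition puts a clique entirely inside one bag — forcing width ≥ 4. Therefore the treewidth is 4.

Treewidth 4.
One optimal decomposition is:
Bags: B1 = {a, b, d, e, f}  B2 = {a, b, d, e, h}  B3 = {a, b, d, e, g}  B4 = {a, b, c, d, e}  B5 = {a, b, d, e, i}
Tree: B1–B2, B1–B3, B1–B4, B3–B5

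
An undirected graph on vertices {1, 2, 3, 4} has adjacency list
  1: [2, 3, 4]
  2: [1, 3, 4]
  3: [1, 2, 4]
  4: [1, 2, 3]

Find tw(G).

3

A width-3 tree decomposition is:
Bags: B1 = {1, 2, 3, 4}
Tree: (single bag)
A single bag containing all 4 vertices is trivially a valid decomposition of width 3. On the other hand G contains the 4-clique {1, 2, 3, 4}. A clique must lie in a single bag of any decomposition, so no decomposition can have width below 3. Therefore the treewidth is 3.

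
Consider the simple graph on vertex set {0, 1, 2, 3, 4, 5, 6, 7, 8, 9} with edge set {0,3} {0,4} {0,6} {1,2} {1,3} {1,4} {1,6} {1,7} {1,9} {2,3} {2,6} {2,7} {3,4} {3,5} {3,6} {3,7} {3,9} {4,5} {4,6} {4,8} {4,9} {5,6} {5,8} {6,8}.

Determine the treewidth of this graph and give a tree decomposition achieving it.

Treewidth 3.
One optimal decomposition is:
Bags: B1 = {1, 3, 4, 6}  B2 = {0, 3, 4, 6}  B3 = {1, 2, 3, 6}  B4 = {1, 3, 4, 9}  B5 = {1, 2, 3, 7}  B6 = {3, 4, 5, 6}  B7 = {4, 5, 6, 8}
Tree: B1–B2, B1–B3, B1–B4, B3–B5, B2–B6, B6–B7

Each bag holds 4 vertices, so the decomposition has width 3, which upper-bounds the treewidth. Conversely, {4, 5, 6, 8} is a clique of size 4, and the vertices of any clique must share a bag in every tree decomposition; so some bag has ≥ 4 vertices and tw(G) ≥ 3. Hence tw(G) = 3 exactly.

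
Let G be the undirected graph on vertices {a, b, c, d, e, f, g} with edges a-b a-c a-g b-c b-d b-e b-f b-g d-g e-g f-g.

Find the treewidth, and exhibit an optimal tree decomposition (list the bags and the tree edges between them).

Each bag holds 3 vertices, so the decomposition has width 2, which upper-bounds the treewidth. For the lower bound, the 3 vertices {b, d, g} are pairwise adjacent, and any tree decomposition puts a clique entirely inside one bag — forcing width ≥ 2. The upper and lower bounds meet at 2, so that is the treewidth.

Treewidth 2.
One such decomposition:
Bags: B1 = {a, b, g}  B2 = {b, f, g}  B3 = {b, d, g}  B4 = {a, b, c}  B5 = {b, e, g}
Tree: B1–B2, B2–B3, B1–B4, B1–B5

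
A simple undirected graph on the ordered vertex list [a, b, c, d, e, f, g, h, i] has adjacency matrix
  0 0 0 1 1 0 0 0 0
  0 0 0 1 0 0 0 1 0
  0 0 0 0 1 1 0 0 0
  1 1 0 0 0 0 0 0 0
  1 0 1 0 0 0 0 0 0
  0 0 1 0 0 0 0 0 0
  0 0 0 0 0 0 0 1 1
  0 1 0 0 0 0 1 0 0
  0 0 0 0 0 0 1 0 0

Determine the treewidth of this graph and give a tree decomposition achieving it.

Treewidth 1.
Bags: B1 = {c, f}  B2 = {c, e}  B3 = {a, e}  B4 = {a, d}  B5 = {b, d}  B6 = {b, h}  B7 = {g, h}  B8 = {g, i}
Tree: B1–B2, B2–B3, B3–B4, B4–B5, B5–B6, B6–B7, B7–B8

Each bag holds 2 vertices, so the decomposition has width 1, which upper-bounds the treewidth. G has an edge, so its treewidth is at least 1. Combining the bounds, tw(G) = 1.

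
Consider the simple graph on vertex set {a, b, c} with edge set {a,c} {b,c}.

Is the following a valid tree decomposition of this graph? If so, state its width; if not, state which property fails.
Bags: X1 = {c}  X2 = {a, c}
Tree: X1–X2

A tree decomposition must satisfy three properties: every vertex lies in some bag; for every edge, both endpoints lie together in some bag; and for every vertex, the bags containing it form a connected subtree. Here vertex b appears in no bag, so the decomposition is invalid.

No — vertex b appears in no bag.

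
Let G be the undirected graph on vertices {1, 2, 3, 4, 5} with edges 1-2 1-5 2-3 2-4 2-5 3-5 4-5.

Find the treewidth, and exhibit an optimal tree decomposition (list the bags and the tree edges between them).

Treewidth 2.
One optimal decomposition is:
Bags: B1 = {2, 4, 5}  B2 = {2, 3, 5}  B3 = {1, 2, 5}
Tree: B1–B2, B1–B3

Every bag has size at most 3, so the width is 3 − 1 = 2 and tw(G) ≤ 2. On the other hand G contains the 3-clique {1, 2, 5}. A clique must lie in a single bag of any decomposition, so no decomposition can have width below 2. Therefore the treewidth is 2.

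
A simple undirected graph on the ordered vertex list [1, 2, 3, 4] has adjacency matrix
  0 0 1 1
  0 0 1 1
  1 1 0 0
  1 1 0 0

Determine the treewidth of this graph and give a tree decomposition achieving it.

Treewidth 2.
One such decomposition:
Bags: B1 = {1, 2, 4}  B2 = {1, 2, 3}
Tree: B1–B2

Every bag has size at most 3, so the width is 3 − 1 = 2 and tw(G) ≤ 2. Since 2–4–1–3–2 is a cycle in G, G is not acyclic. Forests are exactly the graphs of treewidth ≤ 1, so tw(G) ≥ 2. The upper and lower bounds meet at 2, so that is the treewidth.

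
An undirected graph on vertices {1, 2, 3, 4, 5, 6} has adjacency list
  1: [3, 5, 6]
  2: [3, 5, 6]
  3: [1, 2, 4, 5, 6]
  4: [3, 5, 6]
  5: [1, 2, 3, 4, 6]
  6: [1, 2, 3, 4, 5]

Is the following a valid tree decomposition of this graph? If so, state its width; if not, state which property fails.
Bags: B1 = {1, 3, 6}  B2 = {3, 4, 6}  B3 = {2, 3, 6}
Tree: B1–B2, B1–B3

No — vertex 5 appears in no bag.

A tree decomposition must satisfy three properties: every vertex lies in some bag; for every edge, both endpoints lie together in some bag; and for every vertex, the bags containing it form a connected subtree. Here vertex 5 appears in no bag, so the decomposition is invalid.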